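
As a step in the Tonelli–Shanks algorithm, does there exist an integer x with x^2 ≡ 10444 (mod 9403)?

(10444/9403)
  = (1041/9403)    [10444 ≡ 1041 mod 9403]
  = (9403/1041)    [QR: 1041 ≡ 1 mod 4, sign kept]
  = (34/1041)    [9403 ≡ 34 mod 1041]
  = (17/1041)    [1041 ≡ 1 mod 8 ⇒ (2/1041) = +1]
  = (1041/17)    [QR: 17 ≡ 1 mod 4, sign kept]
  = (4/17)    [1041 ≡ 4 mod 17]
  = (1/17)    [17 ≡ 1 mod 8 ⇒ (2/17)^2 = +1]
  = 1    [(1/17) = 1]
The Legendre symbol is 1, so x^2 ≡ 10444 (mod 9403) has solution.

yes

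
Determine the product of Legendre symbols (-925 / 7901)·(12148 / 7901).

-1

By multiplicativity, (-925·12148 / 7901) = (-925 / 7901)·(12148 / 7901).
First factor (-925 / 7901):
(-925 / 7901)
  = (6976 / 7901)    [-925 ≡ 6976 mod 7901]
  = (109 / 7901)    [7901 ≡ 5 mod 8 ⇒ (2 / 7901)^6 = +1]
  = (7901 / 109)    [QR: 109 ≡ 1 mod 4, sign kept]
  = (53 / 109)    [7901 ≡ 53 mod 109]
  = (109 / 53)    [QR: 53 ≡ 1 mod 4, sign kept]
  = (3 / 53)    [109 ≡ 3 mod 53]
  = (53 / 3)    [QR: 53 ≡ 1 mod 4, sign kept]
  = (2 / 3)    [53 ≡ 2 mod 3]
  = -(1 / 3)    [3 ≡ 3 mod 8 ⇒ (2 / 3) = -1]
  = -1    [(1 / 3) = 1]
Second factor (12148 / 7901):
(12148 / 7901)
  = (4247 / 7901)    [12148 ≡ 4247 mod 7901]
  = (7901 / 4247)    [QR: 7901 ≡ 1 mod 4, sign kept]
  = (3654 / 4247)    [7901 ≡ 3654 mod 4247]
  = (1827 / 4247)    [4247 ≡ 7 mod 8 ⇒ (2 / 4247) = +1]
  = -(4247 / 1827)    [QR: both ≡ 3 mod 4, sign flips]
  = -(593 / 1827)    [4247 ≡ 593 mod 1827]
  = -(1827 / 593)    [QR: 593 ≡ 1 mod 4, sign kept]
  = -(48 / 593)    [1827 ≡ 48 mod 593]
  = -(3 / 593)    [593 ≡ 1 mod 8 ⇒ (2 / 593)^4 = +1]
  = -(593 / 3)    [QR: 593 ≡ 1 mod 4, sign kept]
  = -(2 / 3)    [593 ≡ 2 mod 3]
  = (1 / 3)    [3 ≡ 3 mod 8 ⇒ (2 / 3) = -1]
  = 1    [(1 / 3) = 1]
Product: (-1)·(1) = -1.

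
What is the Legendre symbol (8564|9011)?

1

(8564|9011)
  = (2141|9011)    [9011 ≡ 3 mod 8 ⇒ (2|9011)^2 = +1]
  = (9011|2141)    [QR: 2141 ≡ 1 mod 4, sign kept]
  = (447|2141)    [9011 ≡ 447 mod 2141]
  = (2141|447)    [QR: 2141 ≡ 1 mod 4, sign kept]
  = (353|447)    [2141 ≡ 353 mod 447]
  = (447|353)    [QR: 353 ≡ 1 mod 4, sign kept]
  = (94|353)    [447 ≡ 94 mod 353]
  = (47|353)    [353 ≡ 1 mod 8 ⇒ (2|353) = +1]
  = (353|47)    [QR: 353 ≡ 1 mod 4, sign kept]
  = (24|47)    [353 ≡ 24 mod 47]
  = (3|47)    [47 ≡ 7 mod 8 ⇒ (2|47)^3 = +1]
  = -(47|3)    [QR: both ≡ 3 mod 4, sign flips]
  = -(2|3)    [47 ≡ 2 mod 3]
  = (1|3)    [3 ≡ 3 mod 8 ⇒ (2|3) = -1]
  = 1    [(1|3) = 1]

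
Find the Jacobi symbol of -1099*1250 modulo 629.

1

By multiplicativity, (-1099·1250 / 629) = (-1099 / 629)·(1250 / 629).
First factor (-1099 / 629):
(-1099 / 629)
  = (1099 / 629)    [629 ≡ 1 mod 4 ⇒ (-1 / 629) = +1]
  = (470 / 629)    [1099 ≡ 470 mod 629]
  = -(235 / 629)    [629 ≡ 5 mod 8 ⇒ (2 / 629) = -1]
  = -(629 / 235)    [QR: 629 ≡ 1 mod 4, sign kept]
  = -(159 / 235)    [629 ≡ 159 mod 235]
  = (235 / 159)    [QR: both ≡ 3 mod 4, sign flips]
  = (76 / 159)    [235 ≡ 76 mod 159]
  = (19 / 159)    [159 ≡ 7 mod 8 ⇒ (2 / 159)^2 = +1]
  = -(159 / 19)    [QR: both ≡ 3 mod 4, sign flips]
  = -(7 / 19)    [159 ≡ 7 mod 19]
  = (19 / 7)    [QR: both ≡ 3 mod 4, sign flips]
  = (5 / 7)    [19 ≡ 5 mod 7]
  = (7 / 5)    [QR: 5 ≡ 1 mod 4, sign kept]
  = (2 / 5)    [7 ≡ 2 mod 5]
  = -(1 / 5)    [5 ≡ 5 mod 8 ⇒ (2 / 5) = -1]
  = -1    [(1 / 5) = 1]
Second factor (1250 / 629):
(1250 / 629)
  = (621 / 629)    [1250 ≡ 621 mod 629]
  = (629 / 621)    [QR: 621 ≡ 1 mod 4, sign kept]
  = (8 / 621)    [629 ≡ 8 mod 621]
  = -(1 / 621)    [621 ≡ 5 mod 8 ⇒ (2 / 621)^3 = -1]
  = -1    [(1 / 621) = 1]
Product: (-1)·(-1) = 1.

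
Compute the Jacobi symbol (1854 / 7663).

-1

(1854 / 7663)
  = (927 / 7663)    [7663 ≡ 7 mod 8 ⇒ (2 / 7663) = +1]
  = -(7663 / 927)    [QR: both ≡ 3 mod 4, sign flips]
  = -(247 / 927)    [7663 ≡ 247 mod 927]
  = (927 / 247)    [QR: both ≡ 3 mod 4, sign flips]
  = (186 / 247)    [927 ≡ 186 mod 247]
  = (93 / 247)    [247 ≡ 7 mod 8 ⇒ (2 / 247) = +1]
  = (247 / 93)    [QR: 93 ≡ 1 mod 4, sign kept]
  = (61 / 93)    [247 ≡ 61 mod 93]
  = (93 / 61)    [QR: 61 ≡ 1 mod 4, sign kept]
  = (32 / 61)    [93 ≡ 32 mod 61]
  = -(1 / 61)    [61 ≡ 5 mod 8 ⇒ (2 / 61)^5 = -1]
  = -1    [(1 / 61) = 1]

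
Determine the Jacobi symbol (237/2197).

1

237 ≡ 1 (mod 4), so quadratic reciprocity gives (237/2197) = (2197/237). Reduce: 2197 ≡ 64 (mod 237). Now have (64/237).
Factor out 2: 64 = 2^6. Since 237 ≡ 5 (mod 8), (2/237) = -1, and (2/237)^6 = +1. Now have (1/237).
(1/237) = 1. Collecting the sign factors: 1.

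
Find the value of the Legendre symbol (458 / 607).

(458 / 607)
  = (229 / 607)    [607 ≡ 7 mod 8 ⇒ (2 / 607) = +1]
  = (607 / 229)    [QR: 229 ≡ 1 mod 4, sign kept]
  = (149 / 229)    [607 ≡ 149 mod 229]
  = (229 / 149)    [QR: 149 ≡ 1 mod 4, sign kept]
  = (80 / 149)    [229 ≡ 80 mod 149]
  = (5 / 149)    [149 ≡ 5 mod 8 ⇒ (2 / 149)^4 = +1]
  = (149 / 5)    [QR: 5 ≡ 1 mod 4, sign kept]
  = (4 / 5)    [149 ≡ 4 mod 5]
  = (1 / 5)    [5 ≡ 5 mod 8 ⇒ (2 / 5)^2 = +1]
  = 1    [(1 / 5) = 1]

1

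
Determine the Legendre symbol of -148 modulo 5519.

Pull out -1: (-148 / 5519) = (-1 / 5519)·(148 / 5519). Since 5519 ≡ 3 (mod 4), (-1 / 5519) = -1. Now have -(148 / 5519).
Factor out 2: 148 = 2^2·37. Since 5519 ≡ 7 (mod 8), (2 / 5519) = +1, and (2 / 5519)^2 = +1. Now have -(37 / 5519).
37 ≡ 1 (mod 4), so quadratic reciprocity gives (37 / 5519) = (5519 / 37). Reduce: 5519 ≡ 6 (mod 37). Now have -(6 / 37).
Factor out 2: 6 = 2·3. Since 37 ≡ 5 (mod 8), (2 / 37) = -1. Now have (3 / 37).
37 ≡ 1 (mod 4), so quadratic reciprocity gives (3 / 37) = (37 / 3). Reduce: 37 ≡ 1 (mod 3). Now have (1 / 3).
(1 / 3) = 1. Collecting the sign factors: 1.

1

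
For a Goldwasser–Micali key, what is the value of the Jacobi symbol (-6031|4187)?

1

(-6031|4187)
  = (2343|4187)    [-6031 ≡ 2343 mod 4187]
  = -(4187|2343)    [QR: both ≡ 3 mod 4, sign flips]
  = -(1844|2343)    [4187 ≡ 1844 mod 2343]
  = -(461|2343)    [2343 ≡ 7 mod 8 ⇒ (2|2343)^2 = +1]
  = -(2343|461)    [QR: 461 ≡ 1 mod 4, sign kept]
  = -(38|461)    [2343 ≡ 38 mod 461]
  = (19|461)    [461 ≡ 5 mod 8 ⇒ (2|461) = -1]
  = (461|19)    [QR: 461 ≡ 1 mod 4, sign kept]
  = (5|19)    [461 ≡ 5 mod 19]
  = (19|5)    [QR: 5 ≡ 1 mod 4, sign kept]
  = (4|5)    [19 ≡ 4 mod 5]
  = (1|5)    [5 ≡ 5 mod 8 ⇒ (2|5)^2 = +1]
  = 1    [(1|5) = 1]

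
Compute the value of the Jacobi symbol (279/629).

(279/629)
  = (629/279)    [QR: 629 ≡ 1 mod 4, sign kept]
  = (71/279)    [629 ≡ 71 mod 279]
  = -(279/71)    [QR: both ≡ 3 mod 4, sign flips]
  = -(66/71)    [279 ≡ 66 mod 71]
  = -(33/71)    [71 ≡ 7 mod 8 ⇒ (2/71) = +1]
  = -(71/33)    [QR: 33 ≡ 1 mod 4, sign kept]
  = -(5/33)    [71 ≡ 5 mod 33]
  = -(33/5)    [QR: 5 ≡ 1 mod 4, sign kept]
  = -(3/5)    [33 ≡ 3 mod 5]
  = -(5/3)    [QR: 5 ≡ 1 mod 4, sign kept]
  = -(2/3)    [5 ≡ 2 mod 3]
  = (1/3)    [3 ≡ 3 mod 8 ⇒ (2/3) = -1]
  = 1    [(1/3) = 1]

1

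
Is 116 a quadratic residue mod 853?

no

Factor out 2: 116 = 2^2·29. Since 853 ≡ 5 (mod 8), (2|853) = -1, and (2|853)^2 = +1. Now have (29|853).
29 ≡ 1 (mod 4), so quadratic reciprocity gives (29|853) = (853|29). Reduce: 853 ≡ 12 (mod 29). Now have (12|29).
Factor out 2: 12 = 2^2·3. Since 29 ≡ 5 (mod 8), (2|29) = -1, and (2|29)^2 = +1. Now have (3|29).
29 ≡ 1 (mod 4), so quadratic reciprocity gives (3|29) = (29|3). Reduce: 29 ≡ 2 (mod 3). Now have (2|3).
Factor out 2: 2 = 2. Since 3 ≡ 3 (mod 8), (2|3) = -1. Now have -(1|3).
(1|3) = 1. Collecting the sign factors: -1.
The Legendre symbol is -1, so x^2 ≡ 116 (mod 853) has no solution.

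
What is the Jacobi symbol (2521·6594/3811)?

1

By multiplicativity, (2521·6594/3811) = (2521/3811)·(6594/3811).
First factor (2521/3811):
2521 ≡ 1 (mod 4), so quadratic reciprocity gives (2521/3811) = (3811/2521). Reduce: 3811 ≡ 1290 (mod 2521). Now have (1290/2521).
Factor out 2: 1290 = 2·645. Since 2521 ≡ 1 (mod 8), (2/2521) = +1. Now have (645/2521).
645 ≡ 1 (mod 4), so quadratic reciprocity gives (645/2521) = (2521/645). Reduce: 2521 ≡ 586 (mod 645). Now have (586/645).
Factor out 2: 586 = 2·293. Since 645 ≡ 5 (mod 8), (2/645) = -1. Now have -(293/645).
293 ≡ 1 (mod 4), so quadratic reciprocity gives (293/645) = (645/293). Reduce: 645 ≡ 59 (mod 293). Now have -(59/293).
293 ≡ 1 (mod 4), so quadratic reciprocity gives (59/293) = (293/59). Reduce: 293 ≡ 57 (mod 59). Now have -(57/59).
57 ≡ 1 (mod 4), so quadratic reciprocity gives (57/59) = (59/57). Reduce: 59 ≡ 2 (mod 57). Now have -(2/57).
Factor out 2: 2 = 2. Since 57 ≡ 1 (mod 8), (2/57) = +1. Now have -(1/57).
(1/57) = 1. Collecting the sign factors: -1.
Second factor (6594/3811):
Reduce the numerator: 6594 ≡ 2783 (mod 3811), so (6594/3811) = (2783/3811).
Both 2783 ≡ 3 and 3811 ≡ 3 (mod 4), so reciprocity gives (2783/3811) = -(3811/2783). Reduce: 3811 ≡ 1028 (mod 2783). Now have -(1028/2783).
Factor out 2: 1028 = 2^2·257. Since 2783 ≡ 7 (mod 8), (2/2783) = +1, and (2/2783)^2 = +1. Now have -(257/2783).
257 ≡ 1 (mod 4), so quadratic reciprocity gives (257/2783) = (2783/257). Reduce: 2783 ≡ 213 (mod 257). Now have -(213/257).
213 ≡ 1 (mod 4), so quadratic reciprocity gives (213/257) = (257/213). Reduce: 257 ≡ 44 (mod 213). Now have -(44/213).
Factor out 2: 44 = 2^2·11. Since 213 ≡ 5 (mod 8), (2/213) = -1, and (2/213)^2 = +1. Now have -(11/213).
213 ≡ 1 (mod 4), so quadratic reciprocity gives (11/213) = (213/11). Reduce: 213 ≡ 4 (mod 11). Now have -(4/11).
Factor out 2: 4 = 2^2. Since 11 ≡ 3 (mod 8), (2/11) = -1, and (2/11)^2 = +1. Now have -(1/11).
(1/11) = 1. Collecting the sign factors: -1.
Product: (-1)·(-1) = 1.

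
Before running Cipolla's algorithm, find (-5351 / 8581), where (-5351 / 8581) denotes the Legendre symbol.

Pull out -1: (-5351 / 8581) = (-1 / 8581)·(5351 / 8581). Since 8581 ≡ 1 (mod 4), (-1 / 8581) = +1. Now have (5351 / 8581).
8581 ≡ 1 (mod 4), so quadratic reciprocity gives (5351 / 8581) = (8581 / 5351). Reduce: 8581 ≡ 3230 (mod 5351). Now have (3230 / 5351).
Factor out 2: 3230 = 2·1615. Since 5351 ≡ 7 (mod 8), (2 / 5351) = +1. Now have (1615 / 5351).
Both 1615 ≡ 3 and 5351 ≡ 3 (mod 4), so reciprocity gives (1615 / 5351) = -(5351 / 1615). Reduce: 5351 ≡ 506 (mod 1615). Now have -(506 / 1615).
Factor out 2: 506 = 2·253. Since 1615 ≡ 7 (mod 8), (2 / 1615) = +1. Now have -(253 / 1615).
253 ≡ 1 (mod 4), so quadratic reciprocity gives (253 / 1615) = (1615 / 253). Reduce: 1615 ≡ 97 (mod 253). Now have -(97 / 253).
97 ≡ 1 (mod 4), so quadratic reciprocity gives (97 / 253) = (253 / 97). Reduce: 253 ≡ 59 (mod 97). Now have -(59 / 97).
97 ≡ 1 (mod 4), so quadratic reciprocity gives (59 / 97) = (97 / 59). Reduce: 97 ≡ 38 (mod 59). Now have -(38 / 59).
Factor out 2: 38 = 2·19. Since 59 ≡ 3 (mod 8), (2 / 59) = -1. Now have (19 / 59).
Both 19 ≡ 3 and 59 ≡ 3 (mod 4), so reciprocity gives (19 / 59) = -(59 / 19). Reduce: 59 ≡ 2 (mod 19). Now have -(2 / 19).
Factor out 2: 2 = 2. Since 19 ≡ 3 (mod 8), (2 / 19) = -1. Now have (1 / 19).
(1 / 19) = 1. Collecting the sign factors: 1.

1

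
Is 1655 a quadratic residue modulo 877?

no

Reduce the numerator: 1655 ≡ 778 (mod 877), so (1655/877) = (778/877).
Factor out 2: 778 = 2·389. Since 877 ≡ 5 (mod 8), (2/877) = -1. Now have -(389/877).
389 ≡ 1 (mod 4), so quadratic reciprocity gives (389/877) = (877/389). Reduce: 877 ≡ 99 (mod 389). Now have -(99/389).
389 ≡ 1 (mod 4), so quadratic reciprocity gives (99/389) = (389/99). Reduce: 389 ≡ 92 (mod 99). Now have -(92/99).
Factor out 2: 92 = 2^2·23. Since 99 ≡ 3 (mod 8), (2/99) = -1, and (2/99)^2 = +1. Now have -(23/99).
Both 23 ≡ 3 and 99 ≡ 3 (mod 4), so reciprocity gives (23/99) = -(99/23). Reduce: 99 ≡ 7 (mod 23). Now have (7/23).
Both 7 ≡ 3 and 23 ≡ 3 (mod 4), so reciprocity gives (7/23) = -(23/7). Reduce: 23 ≡ 2 (mod 7). Now have -(2/7).
Factor out 2: 2 = 2. Since 7 ≡ 7 (mod 8), (2/7) = +1. Now have -(1/7).
(1/7) = 1. Collecting the sign factors: -1.
The Legendre symbol is -1, so x^2 ≡ 1655 (mod 877) has no solution.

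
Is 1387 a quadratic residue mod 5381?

(1387/5381)
  = (5381/1387)    [QR: 5381 ≡ 1 mod 4, sign kept]
  = (1220/1387)    [5381 ≡ 1220 mod 1387]
  = (305/1387)    [1387 ≡ 3 mod 8 ⇒ (2/1387)^2 = +1]
  = (1387/305)    [QR: 305 ≡ 1 mod 4, sign kept]
  = (167/305)    [1387 ≡ 167 mod 305]
  = (305/167)    [QR: 305 ≡ 1 mod 4, sign kept]
  = (138/167)    [305 ≡ 138 mod 167]
  = (69/167)    [167 ≡ 7 mod 8 ⇒ (2/167) = +1]
  = (167/69)    [QR: 69 ≡ 1 mod 4, sign kept]
  = (29/69)    [167 ≡ 29 mod 69]
  = (69/29)    [QR: 29 ≡ 1 mod 4, sign kept]
  = (11/29)    [69 ≡ 11 mod 29]
  = (29/11)    [QR: 29 ≡ 1 mod 4, sign kept]
  = (7/11)    [29 ≡ 7 mod 11]
  = -(11/7)    [QR: both ≡ 3 mod 4, sign flips]
  = -(4/7)    [11 ≡ 4 mod 7]
  = -(1/7)    [7 ≡ 7 mod 8 ⇒ (2/7)^2 = +1]
  = -1    [(1/7) = 1]
The Legendre symbol is -1, so x^2 ≡ 1387 (mod 5381) has no solution.

no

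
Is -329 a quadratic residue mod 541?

yes

Reduce the numerator: -329 ≡ 212 (mod 541), so (-329|541) = (212|541).
Factor out 2: 212 = 2^2·53. Since 541 ≡ 5 (mod 8), (2|541) = -1, and (2|541)^2 = +1. Now have (53|541).
53 ≡ 1 (mod 4), so quadratic reciprocity gives (53|541) = (541|53). Reduce: 541 ≡ 11 (mod 53). Now have (11|53).
53 ≡ 1 (mod 4), so quadratic reciprocity gives (11|53) = (53|11). Reduce: 53 ≡ 9 (mod 11). Now have (9|11).
9 ≡ 1 (mod 4), so quadratic reciprocity gives (9|11) = (11|9). Reduce: 11 ≡ 2 (mod 9). Now have (2|9).
Factor out 2: 2 = 2. Since 9 ≡ 1 (mod 8), (2|9) = +1. Now have (1|9).
(1|9) = 1. Collecting the sign factors: 1.
(-329|541) = 1, and 541 is prime, so -329 is a quadratic residue mod 541.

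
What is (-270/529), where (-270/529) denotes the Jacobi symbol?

1

Reduce the numerator: -270 ≡ 259 (mod 529), so (-270/529) = (259/529).
529 ≡ 1 (mod 4), so quadratic reciprocity gives (259/529) = (529/259). Reduce: 529 ≡ 11 (mod 259). Now have (11/259).
Both 11 ≡ 3 and 259 ≡ 3 (mod 4), so reciprocity gives (11/259) = -(259/11). Reduce: 259 ≡ 6 (mod 11). Now have -(6/11).
Factor out 2: 6 = 2·3. Since 11 ≡ 3 (mod 8), (2/11) = -1. Now have (3/11).
Both 3 ≡ 3 and 11 ≡ 3 (mod 4), so reciprocity gives (3/11) = -(11/3). Reduce: 11 ≡ 2 (mod 3). Now have -(2/3).
Factor out 2: 2 = 2. Since 3 ≡ 3 (mod 8), (2/3) = -1. Now have (1/3).
(1/3) = 1. Collecting the sign factors: 1.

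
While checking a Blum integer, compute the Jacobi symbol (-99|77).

0

(-99|77)
  = (99|77)    [77 ≡ 1 mod 4 ⇒ (-1|77) = +1]
  = (22|77)    [99 ≡ 22 mod 77]
  = -(11|77)    [77 ≡ 5 mod 8 ⇒ (2|77) = -1]
  = -(77|11)    [QR: 77 ≡ 1 mod 4, sign kept]
  = -(0|11)    [77 ≡ 0 mod 11]
  = 0    [numerator 0, gcd > 1]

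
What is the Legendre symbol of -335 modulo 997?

-1

(-335 / 997)
  = (335 / 997)    [997 ≡ 1 mod 4 ⇒ (-1 / 997) = +1]
  = (997 / 335)    [QR: 997 ≡ 1 mod 4, sign kept]
  = (327 / 335)    [997 ≡ 327 mod 335]
  = -(335 / 327)    [QR: both ≡ 3 mod 4, sign flips]
  = -(8 / 327)    [335 ≡ 8 mod 327]
  = -(1 / 327)    [327 ≡ 7 mod 8 ⇒ (2 / 327)^3 = +1]
  = -1    [(1 / 327) = 1]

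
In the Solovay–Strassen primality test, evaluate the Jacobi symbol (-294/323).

1

Pull out -1: (-294/323) = (-1/323)·(294/323). Since 323 ≡ 3 (mod 4), (-1/323) = -1. Now have -(294/323).
Factor out 2: 294 = 2·147. Since 323 ≡ 3 (mod 8), (2/323) = -1. Now have (147/323).
Both 147 ≡ 3 and 323 ≡ 3 (mod 4), so reciprocity gives (147/323) = -(323/147). Reduce: 323 ≡ 29 (mod 147). Now have -(29/147).
29 ≡ 1 (mod 4), so quadratic reciprocity gives (29/147) = (147/29). Reduce: 147 ≡ 2 (mod 29). Now have -(2/29).
Factor out 2: 2 = 2. Since 29 ≡ 5 (mod 8), (2/29) = -1. Now have (1/29).
(1/29) = 1. Collecting the sign factors: 1.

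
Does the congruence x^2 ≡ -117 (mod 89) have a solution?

Pull out -1: (-117/89) = (-1/89)·(117/89). Since 89 ≡ 1 (mod 4), (-1/89) = +1. Now have (117/89).
Reduce the numerator: 117 ≡ 28 (mod 89), so (117/89) = (28/89).
Factor out 2: 28 = 2^2·7. Since 89 ≡ 1 (mod 8), (2/89) = +1, and (2/89)^2 = +1. Now have (7/89).
89 ≡ 1 (mod 4), so quadratic reciprocity gives (7/89) = (89/7). Reduce: 89 ≡ 5 (mod 7). Now have (5/7).
5 ≡ 1 (mod 4), so quadratic reciprocity gives (5/7) = (7/5). Reduce: 7 ≡ 2 (mod 5). Now have (2/5).
Factor out 2: 2 = 2. Since 5 ≡ 5 (mod 8), (2/5) = -1. Now have -(1/5).
(1/5) = 1. Collecting the sign factors: -1.
The Legendre symbol is -1, so x^2 ≡ -117 (mod 89) has no solution.

no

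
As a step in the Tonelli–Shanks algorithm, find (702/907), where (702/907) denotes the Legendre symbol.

(702/907)
  = -(351/907)    [907 ≡ 3 mod 8 ⇒ (2/907) = -1]
  = (907/351)    [QR: both ≡ 3 mod 4, sign flips]
  = (205/351)    [907 ≡ 205 mod 351]
  = (351/205)    [QR: 205 ≡ 1 mod 4, sign kept]
  = (146/205)    [351 ≡ 146 mod 205]
  = -(73/205)    [205 ≡ 5 mod 8 ⇒ (2/205) = -1]
  = -(205/73)    [QR: 73 ≡ 1 mod 4, sign kept]
  = -(59/73)    [205 ≡ 59 mod 73]
  = -(73/59)    [QR: 73 ≡ 1 mod 4, sign kept]
  = -(14/59)    [73 ≡ 14 mod 59]
  = (7/59)    [59 ≡ 3 mod 8 ⇒ (2/59) = -1]
  = -(59/7)    [QR: both ≡ 3 mod 4, sign flips]
  = -(3/7)    [59 ≡ 3 mod 7]
  = (7/3)    [QR: both ≡ 3 mod 4, sign flips]
  = (1/3)    [7 ≡ 1 mod 3]
  = 1    [(1/3) = 1]

1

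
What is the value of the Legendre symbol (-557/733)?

-1

(-557/733)
  = (176/733)    [-557 ≡ 176 mod 733]
  = (11/733)    [733 ≡ 5 mod 8 ⇒ (2/733)^4 = +1]
  = (733/11)    [QR: 733 ≡ 1 mod 4, sign kept]
  = (7/11)    [733 ≡ 7 mod 11]
  = -(11/7)    [QR: both ≡ 3 mod 4, sign flips]
  = -(4/7)    [11 ≡ 4 mod 7]
  = -(1/7)    [7 ≡ 7 mod 8 ⇒ (2/7)^2 = +1]
  = -1    [(1/7) = 1]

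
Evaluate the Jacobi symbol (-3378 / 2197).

Pull out -1: (-3378 / 2197) = (-1 / 2197)·(3378 / 2197). Since 2197 ≡ 1 (mod 4), (-1 / 2197) = +1. Now have (3378 / 2197).
Reduce the numerator: 3378 ≡ 1181 (mod 2197), so (3378 / 2197) = (1181 / 2197).
1181 ≡ 1 (mod 4), so quadratic reciprocity gives (1181 / 2197) = (2197 / 1181). Reduce: 2197 ≡ 1016 (mod 1181). Now have (1016 / 1181).
Factor out 2: 1016 = 2^3·127. Since 1181 ≡ 5 (mod 8), (2 / 1181) = -1, and (2 / 1181)^3 = -1. Now have -(127 / 1181).
1181 ≡ 1 (mod 4), so quadratic reciprocity gives (127 / 1181) = (1181 / 127). Reduce: 1181 ≡ 38 (mod 127). Now have -(38 / 127).
Factor out 2: 38 = 2·19. Since 127 ≡ 7 (mod 8), (2 / 127) = +1. Now have -(19 / 127).
Both 19 ≡ 3 and 127 ≡ 3 (mod 4), so reciprocity gives (19 / 127) = -(127 / 19). Reduce: 127 ≡ 13 (mod 19). Now have (13 / 19).
13 ≡ 1 (mod 4), so quadratic reciprocity gives (13 / 19) = (19 / 13). Reduce: 19 ≡ 6 (mod 13). Now have (6 / 13).
Factor out 2: 6 = 2·3. Since 13 ≡ 5 (mod 8), (2 / 13) = -1. Now have -(3 / 13).
13 ≡ 1 (mod 4), so quadratic reciprocity gives (3 / 13) = (13 / 3). Reduce: 13 ≡ 1 (mod 3). Now have -(1 / 3).
(1 / 3) = 1. Collecting the sign factors: -1.

-1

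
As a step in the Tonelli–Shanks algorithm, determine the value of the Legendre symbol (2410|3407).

1

Factor out 2: 2410 = 2·1205. Since 3407 ≡ 7 (mod 8), (2|3407) = +1. Now have (1205|3407).
1205 ≡ 1 (mod 4), so quadratic reciprocity gives (1205|3407) = (3407|1205). Reduce: 3407 ≡ 997 (mod 1205). Now have (997|1205).
997 ≡ 1 (mod 4), so quadratic reciprocity gives (997|1205) = (1205|997). Reduce: 1205 ≡ 208 (mod 997). Now have (208|997).
Factor out 2: 208 = 2^4·13. Since 997 ≡ 5 (mod 8), (2|997) = -1, and (2|997)^4 = +1. Now have (13|997).
13 ≡ 1 (mod 4), so quadratic reciprocity gives (13|997) = (997|13). Reduce: 997 ≡ 9 (mod 13). Now have (9|13).
9 ≡ 1 (mod 4), so quadratic reciprocity gives (9|13) = (13|9). Reduce: 13 ≡ 4 (mod 9). Now have (4|9).
Factor out 2: 4 = 2^2. Since 9 ≡ 1 (mod 8), (2|9) = +1, and (2|9)^2 = +1. Now have (1|9).
(1|9) = 1. Collecting the sign factors: 1.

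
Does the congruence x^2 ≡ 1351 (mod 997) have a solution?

Reduce the numerator: 1351 ≡ 354 (mod 997), so (1351|997) = (354|997).
Factor out 2: 354 = 2·177. Since 997 ≡ 5 (mod 8), (2|997) = -1. Now have -(177|997).
177 ≡ 1 (mod 4), so quadratic reciprocity gives (177|997) = (997|177). Reduce: 997 ≡ 112 (mod 177). Now have -(112|177).
Factor out 2: 112 = 2^4·7. Since 177 ≡ 1 (mod 8), (2|177) = +1, and (2|177)^4 = +1. Now have -(7|177).
177 ≡ 1 (mod 4), so quadratic reciprocity gives (7|177) = (177|7). Reduce: 177 ≡ 2 (mod 7). Now have -(2|7).
Factor out 2: 2 = 2. Since 7 ≡ 7 (mod 8), (2|7) = +1. Now have -(1|7).
(1|7) = 1. Collecting the sign factors: -1.
(1351|997) = -1, and 997 is prime, so 1351 is not a quadratic residue mod 997.

no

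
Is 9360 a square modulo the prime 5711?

yes

Reduce the numerator: 9360 ≡ 3649 (mod 5711), so (9360/5711) = (3649/5711).
3649 ≡ 1 (mod 4), so quadratic reciprocity gives (3649/5711) = (5711/3649). Reduce: 5711 ≡ 2062 (mod 3649). Now have (2062/3649).
Factor out 2: 2062 = 2·1031. Since 3649 ≡ 1 (mod 8), (2/3649) = +1. Now have (1031/3649).
3649 ≡ 1 (mod 4), so quadratic reciprocity gives (1031/3649) = (3649/1031). Reduce: 3649 ≡ 556 (mod 1031). Now have (556/1031).
Factor out 2: 556 = 2^2·139. Since 1031 ≡ 7 (mod 8), (2/1031) = +1, and (2/1031)^2 = +1. Now have (139/1031).
Both 139 ≡ 3 and 1031 ≡ 3 (mod 4), so reciprocity gives (139/1031) = -(1031/139). Reduce: 1031 ≡ 58 (mod 139). Now have -(58/139).
Factor out 2: 58 = 2·29. Since 139 ≡ 3 (mod 8), (2/139) = -1. Now have (29/139).
29 ≡ 1 (mod 4), so quadratic reciprocity gives (29/139) = (139/29). Reduce: 139 ≡ 23 (mod 29). Now have (23/29).
29 ≡ 1 (mod 4), so quadratic reciprocity gives (23/29) = (29/23). Reduce: 29 ≡ 6 (mod 23). Now have (6/23).
Factor out 2: 6 = 2·3. Since 23 ≡ 7 (mod 8), (2/23) = +1. Now have (3/23).
Both 3 ≡ 3 and 23 ≡ 3 (mod 4), so reciprocity gives (3/23) = -(23/3). Reduce: 23 ≡ 2 (mod 3). Now have -(2/3).
Factor out 2: 2 = 2. Since 3 ≡ 3 (mod 8), (2/3) = -1. Now have (1/3).
(1/3) = 1. Collecting the sign factors: 1.
The Legendre symbol is 1, so x^2 ≡ 9360 (mod 5711) has solution.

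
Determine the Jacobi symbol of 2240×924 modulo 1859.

By multiplicativity, (2240·924|1859) = (2240|1859)·(924|1859).
First factor (2240|1859):
Reduce the numerator: 2240 ≡ 381 (mod 1859), so (2240|1859) = (381|1859).
381 ≡ 1 (mod 4), so quadratic reciprocity gives (381|1859) = (1859|381). Reduce: 1859 ≡ 335 (mod 381). Now have (335|381).
381 ≡ 1 (mod 4), so quadratic reciprocity gives (335|381) = (381|335). Reduce: 381 ≡ 46 (mod 335). Now have (46|335).
Factor out 2: 46 = 2·23. Since 335 ≡ 7 (mod 8), (2|335) = +1. Now have (23|335).
Both 23 ≡ 3 and 335 ≡ 3 (mod 4), so reciprocity gives (23|335) = -(335|23). Reduce: 335 ≡ 13 (mod 23). Now have -(13|23).
13 ≡ 1 (mod 4), so quadratic reciprocity gives (13|23) = (23|13). Reduce: 23 ≡ 10 (mod 13). Now have -(10|13).
Factor out 2: 10 = 2·5. Since 13 ≡ 5 (mod 8), (2|13) = -1. Now have (5|13).
5 ≡ 1 (mod 4), so quadratic reciprocity gives (5|13) = (13|5). Reduce: 13 ≡ 3 (mod 5). Now have (3|5).
5 ≡ 1 (mod 4), so quadratic reciprocity gives (3|5) = (5|3). Reduce: 5 ≡ 2 (mod 3). Now have (2|3).
Factor out 2: 2 = 2. Since 3 ≡ 3 (mod 8), (2|3) = -1. Now have -(1|3).
(1|3) = 1. Collecting the sign factors: -1.
Second factor (924|1859):
Factor out 2: 924 = 2^2·231. Since 1859 ≡ 3 (mod 8), (2|1859) = -1, and (2|1859)^2 = +1. Now have (231|1859).
Both 231 ≡ 3 and 1859 ≡ 3 (mod 4), so reciprocity gives (231|1859) = -(1859|231). Reduce: 1859 ≡ 11 (mod 231). Now have -(11|231).
Both 11 ≡ 3 and 231 ≡ 3 (mod 4), so reciprocity gives (11|231) = -(231|11). Reduce: 231 ≡ 0 (mod 11). Now have (0|11).
The numerator is now 0 with denominator 11 > 1: the symbol is 0.
Product: (-1)·(0) = 0.

0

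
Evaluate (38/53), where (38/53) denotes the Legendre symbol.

1

(38/53)
  = -(19/53)    [53 ≡ 5 mod 8 ⇒ (2/53) = -1]
  = -(53/19)    [QR: 53 ≡ 1 mod 4, sign kept]
  = -(15/19)    [53 ≡ 15 mod 19]
  = (19/15)    [QR: both ≡ 3 mod 4, sign flips]
  = (4/15)    [19 ≡ 4 mod 15]
  = (1/15)    [15 ≡ 7 mod 8 ⇒ (2/15)^2 = +1]
  = 1    [(1/15) = 1]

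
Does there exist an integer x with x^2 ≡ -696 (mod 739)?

(-696/739)
  = (43/739)    [-696 ≡ 43 mod 739]
  = -(739/43)    [QR: both ≡ 3 mod 4, sign flips]
  = -(8/43)    [739 ≡ 8 mod 43]
  = (1/43)    [43 ≡ 3 mod 8 ⇒ (2/43)^3 = -1]
  = 1    [(1/43) = 1]
The Legendre symbol is 1, so x^2 ≡ -696 (mod 739) has solution.

yes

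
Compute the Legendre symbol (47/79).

-1

Both 47 ≡ 3 and 79 ≡ 3 (mod 4), so reciprocity gives (47/79) = -(79/47). Reduce: 79 ≡ 32 (mod 47). Now have -(32/47).
Factor out 2: 32 = 2^5. Since 47 ≡ 7 (mod 8), (2/47) = +1, and (2/47)^5 = +1. Now have -(1/47).
(1/47) = 1. Collecting the sign factors: -1.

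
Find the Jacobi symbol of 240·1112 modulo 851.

By multiplicativity, (240·1112|851) = (240|851)·(1112|851).
First factor (240|851):
Factor out 2: 240 = 2^4·15. Since 851 ≡ 3 (mod 8), (2|851) = -1, and (2|851)^4 = +1. Now have (15|851).
Both 15 ≡ 3 and 851 ≡ 3 (mod 4), so reciprocity gives (15|851) = -(851|15). Reduce: 851 ≡ 11 (mod 15). Now have -(11|15).
Both 11 ≡ 3 and 15 ≡ 3 (mod 4), so reciprocity gives (11|15) = -(15|11). Reduce: 15 ≡ 4 (mod 11). Now have (4|11).
Factor out 2: 4 = 2^2. Since 11 ≡ 3 (mod 8), (2|11) = -1, and (2|11)^2 = +1. Now have (1|11).
(1|11) = 1. Collecting the sign factors: 1.
Second factor (1112|851):
Reduce the numerator: 1112 ≡ 261 (mod 851), so (1112|851) = (261|851).
261 ≡ 1 (mod 4), so quadratic reciprocity gives (261|851) = (851|261). Reduce: 851 ≡ 68 (mod 261). Now have (68|261).
Factor out 2: 68 = 2^2·17. Since 261 ≡ 5 (mod 8), (2|261) = -1, and (2|261)^2 = +1. Now have (17|261).
17 ≡ 1 (mod 4), so quadratic reciprocity gives (17|261) = (261|17). Reduce: 261 ≡ 6 (mod 17). Now have (6|17).
Factor out 2: 6 = 2·3. Since 17 ≡ 1 (mod 8), (2|17) = +1. Now have (3|17).
17 ≡ 1 (mod 4), so quadratic reciprocity gives (3|17) = (17|3). Reduce: 17 ≡ 2 (mod 3). Now have (2|3).
Factor out 2: 2 = 2. Since 3 ≡ 3 (mod 8), (2|3) = -1. Now have -(1|3).
(1|3) = 1. Collecting the sign factors: -1.
Product: (1)·(-1) = -1.

-1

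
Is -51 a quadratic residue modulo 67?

yes

Pull out -1: (-51/67) = (-1/67)·(51/67). Since 67 ≡ 3 (mod 4), (-1/67) = -1. Now have -(51/67).
Both 51 ≡ 3 and 67 ≡ 3 (mod 4), so reciprocity gives (51/67) = -(67/51). Reduce: 67 ≡ 16 (mod 51). Now have (16/51).
Factor out 2: 16 = 2^4. Since 51 ≡ 3 (mod 8), (2/51) = -1, and (2/51)^4 = +1. Now have (1/51).
(1/51) = 1. Collecting the sign factors: 1.
(-51/67) = 1, and 67 is prime, so -51 is a quadratic residue mod 67.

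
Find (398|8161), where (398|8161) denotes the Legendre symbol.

1

(398|8161)
  = (199|8161)    [8161 ≡ 1 mod 8 ⇒ (2|8161) = +1]
  = (8161|199)    [QR: 8161 ≡ 1 mod 4, sign kept]
  = (2|199)    [8161 ≡ 2 mod 199]
  = (1|199)    [199 ≡ 7 mod 8 ⇒ (2|199) = +1]
  = 1    [(1|199) = 1]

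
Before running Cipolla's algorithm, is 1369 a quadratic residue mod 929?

(1369/929)
  = (440/929)    [1369 ≡ 440 mod 929]
  = (55/929)    [929 ≡ 1 mod 8 ⇒ (2/929)^3 = +1]
  = (929/55)    [QR: 929 ≡ 1 mod 4, sign kept]
  = (49/55)    [929 ≡ 49 mod 55]
  = (55/49)    [QR: 49 ≡ 1 mod 4, sign kept]
  = (6/49)    [55 ≡ 6 mod 49]
  = (3/49)    [49 ≡ 1 mod 8 ⇒ (2/49) = +1]
  = (49/3)    [QR: 49 ≡ 1 mod 4, sign kept]
  = (1/3)    [49 ≡ 1 mod 3]
  = 1    [(1/3) = 1]
(1369/929) = 1, and 929 is prime, so 1369 is a quadratic residue mod 929.

yes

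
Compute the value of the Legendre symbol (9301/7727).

(9301/7727)
  = (1574/7727)    [9301 ≡ 1574 mod 7727]
  = (787/7727)    [7727 ≡ 7 mod 8 ⇒ (2/7727) = +1]
  = -(7727/787)    [QR: both ≡ 3 mod 4, sign flips]
  = -(644/787)    [7727 ≡ 644 mod 787]
  = -(161/787)    [787 ≡ 3 mod 8 ⇒ (2/787)^2 = +1]
  = -(787/161)    [QR: 161 ≡ 1 mod 4, sign kept]
  = -(143/161)    [787 ≡ 143 mod 161]
  = -(161/143)    [QR: 161 ≡ 1 mod 4, sign kept]
  = -(18/143)    [161 ≡ 18 mod 143]
  = -(9/143)    [143 ≡ 7 mod 8 ⇒ (2/143) = +1]
  = -(143/9)    [QR: 9 ≡ 1 mod 4, sign kept]
  = -(8/9)    [143 ≡ 8 mod 9]
  = -(1/9)    [9 ≡ 1 mod 8 ⇒ (2/9)^3 = +1]
  = -1    [(1/9) = 1]

-1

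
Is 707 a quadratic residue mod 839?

(707|839)
  = -(839|707)    [QR: both ≡ 3 mod 4, sign flips]
  = -(132|707)    [839 ≡ 132 mod 707]
  = -(33|707)    [707 ≡ 3 mod 8 ⇒ (2|707)^2 = +1]
  = -(707|33)    [QR: 33 ≡ 1 mod 4, sign kept]
  = -(14|33)    [707 ≡ 14 mod 33]
  = -(7|33)    [33 ≡ 1 mod 8 ⇒ (2|33) = +1]
  = -(33|7)    [QR: 33 ≡ 1 mod 4, sign kept]
  = -(5|7)    [33 ≡ 5 mod 7]
  = -(7|5)    [QR: 5 ≡ 1 mod 4, sign kept]
  = -(2|5)    [7 ≡ 2 mod 5]
  = (1|5)    [5 ≡ 5 mod 8 ⇒ (2|5) = -1]
  = 1    [(1|5) = 1]
(707|839) = 1, and 839 is prime, so 707 is a quadratic residue mod 839.

yes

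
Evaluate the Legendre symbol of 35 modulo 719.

(35/719)
  = -(719/35)    [QR: both ≡ 3 mod 4, sign flips]
  = -(19/35)    [719 ≡ 19 mod 35]
  = (35/19)    [QR: both ≡ 3 mod 4, sign flips]
  = (16/19)    [35 ≡ 16 mod 19]
  = (1/19)    [19 ≡ 3 mod 8 ⇒ (2/19)^4 = +1]
  = 1    [(1/19) = 1]

1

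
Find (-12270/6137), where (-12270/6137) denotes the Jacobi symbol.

Reduce the numerator: -12270 ≡ 4 (mod 6137), so (-12270/6137) = (4/6137).
Factor out 2: 4 = 2^2. Since 6137 ≡ 1 (mod 8), (2/6137) = +1, and (2/6137)^2 = +1. Now have (1/6137).
(1/6137) = 1. Collecting the sign factors: 1.

1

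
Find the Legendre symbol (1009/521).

-1

(1009/521)
  = (488/521)    [1009 ≡ 488 mod 521]
  = (61/521)    [521 ≡ 1 mod 8 ⇒ (2/521)^3 = +1]
  = (521/61)    [QR: 61 ≡ 1 mod 4, sign kept]
  = (33/61)    [521 ≡ 33 mod 61]
  = (61/33)    [QR: 33 ≡ 1 mod 4, sign kept]
  = (28/33)    [61 ≡ 28 mod 33]
  = (7/33)    [33 ≡ 1 mod 8 ⇒ (2/33)^2 = +1]
  = (33/7)    [QR: 33 ≡ 1 mod 4, sign kept]
  = (5/7)    [33 ≡ 5 mod 7]
  = (7/5)    [QR: 5 ≡ 1 mod 4, sign kept]
  = (2/5)    [7 ≡ 2 mod 5]
  = -(1/5)    [5 ≡ 5 mod 8 ⇒ (2/5) = -1]
  = -1    [(1/5) = 1]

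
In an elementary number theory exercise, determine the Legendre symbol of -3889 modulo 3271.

1

Reduce the numerator: -3889 ≡ 2653 (mod 3271), so (-3889|3271) = (2653|3271).
2653 ≡ 1 (mod 4), so quadratic reciprocity gives (2653|3271) = (3271|2653). Reduce: 3271 ≡ 618 (mod 2653). Now have (618|2653).
Factor out 2: 618 = 2·309. Since 2653 ≡ 5 (mod 8), (2|2653) = -1. Now have -(309|2653).
309 ≡ 1 (mod 4), so quadratic reciprocity gives (309|2653) = (2653|309). Reduce: 2653 ≡ 181 (mod 309). Now have -(181|309).
181 ≡ 1 (mod 4), so quadratic reciprocity gives (181|309) = (309|181). Reduce: 309 ≡ 128 (mod 181). Now have -(128|181).
Factor out 2: 128 = 2^7. Since 181 ≡ 5 (mod 8), (2|181) = -1, and (2|181)^7 = -1. Now have (1|181).
(1|181) = 1. Collecting the sign factors: 1.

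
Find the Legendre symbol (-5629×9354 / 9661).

By multiplicativity, (-5629·9354 / 9661) = (-5629 / 9661)·(9354 / 9661).
First factor (-5629 / 9661):
Pull out -1: (-5629 / 9661) = (-1 / 9661)·(5629 / 9661). Since 9661 ≡ 1 (mod 4), (-1 / 9661) = +1. Now have (5629 / 9661).
5629 ≡ 1 (mod 4), so quadratic reciprocity gives (5629 / 9661) = (9661 / 5629). Reduce: 9661 ≡ 4032 (mod 5629). Now have (4032 / 5629).
Factor out 2: 4032 = 2^6·63. Since 5629 ≡ 5 (mod 8), (2 / 5629) = -1, and (2 / 5629)^6 = +1. Now have (63 / 5629).
5629 ≡ 1 (mod 4), so quadratic reciprocity gives (63 / 5629) = (5629 / 63). Reduce: 5629 ≡ 22 (mod 63). Now have (22 / 63).
Factor out 2: 22 = 2·11. Since 63 ≡ 7 (mod 8), (2 / 63) = +1. Now have (11 / 63).
Both 11 ≡ 3 and 63 ≡ 3 (mod 4), so reciprocity gives (11 / 63) = -(63 / 11). Reduce: 63 ≡ 8 (mod 11). Now have -(8 / 11).
Factor out 2: 8 = 2^3. Since 11 ≡ 3 (mod 8), (2 / 11) = -1, and (2 / 11)^3 = -1. Now have (1 / 11).
(1 / 11) = 1. Collecting the sign factors: 1.
Second factor (9354 / 9661):
Factor out 2: 9354 = 2·4677. Since 9661 ≡ 5 (mod 8), (2 / 9661) = -1. Now have -(4677 / 9661).
4677 ≡ 1 (mod 4), so quadratic reciprocity gives (4677 / 9661) = (9661 / 4677). Reduce: 9661 ≡ 307 (mod 4677). Now have -(307 / 4677).
4677 ≡ 1 (mod 4), so quadratic reciprocity gives (307 / 4677) = (4677 / 307). Reduce: 4677 ≡ 72 (mod 307). Now have -(72 / 307).
Factor out 2: 72 = 2^3·9. Since 307 ≡ 3 (mod 8), (2 / 307) = -1, and (2 / 307)^3 = -1. Now have (9 / 307).
9 ≡ 1 (mod 4), so quadratic reciprocity gives (9 / 307) = (307 / 9). Reduce: 307 ≡ 1 (mod 9). Now have (1 / 9).
(1 / 9) = 1. Collecting the sign factors: 1.
Product: (1)·(1) = 1.

1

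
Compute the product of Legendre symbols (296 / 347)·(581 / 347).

By multiplicativity, (296·581 / 347) = (296 / 347)·(581 / 347).
First factor (296 / 347):
Factor out 2: 296 = 2^3·37. Since 347 ≡ 3 (mod 8), (2 / 347) = -1, and (2 / 347)^3 = -1. Now have -(37 / 347).
37 ≡ 1 (mod 4), so quadratic reciprocity gives (37 / 347) = (347 / 37). Reduce: 347 ≡ 14 (mod 37). Now have -(14 / 37).
Factor out 2: 14 = 2·7. Since 37 ≡ 5 (mod 8), (2 / 37) = -1. Now have (7 / 37).
37 ≡ 1 (mod 4), so quadratic reciprocity gives (7 / 37) = (37 / 7). Reduce: 37 ≡ 2 (mod 7). Now have (2 / 7).
Factor out 2: 2 = 2. Since 7 ≡ 7 (mod 8), (2 / 7) = +1. Now have (1 / 7).
(1 / 7) = 1. Collecting the sign factors: 1.
Second factor (581 / 347):
Reduce the numerator: 581 ≡ 234 (mod 347), so (581 / 347) = (234 / 347).
Factor out 2: 234 = 2·117. Since 347 ≡ 3 (mod 8), (2 / 347) = -1. Now have -(117 / 347).
117 ≡ 1 (mod 4), so quadratic reciprocity gives (117 / 347) = (347 / 117). Reduce: 347 ≡ 113 (mod 117). Now have -(113 / 117).
113 ≡ 1 (mod 4), so quadratic reciprocity gives (113 / 117) = (117 / 113). Reduce: 117 ≡ 4 (mod 113). Now have -(4 / 113).
Factor out 2: 4 = 2^2. Since 113 ≡ 1 (mod 8), (2 / 113) = +1, and (2 / 113)^2 = +1. Now have -(1 / 113).
(1 / 113) = 1. Collecting the sign factors: -1.
Product: (1)·(-1) = -1.

-1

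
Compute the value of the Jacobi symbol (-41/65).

Pull out -1: (-41/65) = (-1/65)·(41/65). Since 65 ≡ 1 (mod 4), (-1/65) = +1. Now have (41/65).
41 ≡ 1 (mod 4), so quadratic reciprocity gives (41/65) = (65/41). Reduce: 65 ≡ 24 (mod 41). Now have (24/41).
Factor out 2: 24 = 2^3·3. Since 41 ≡ 1 (mod 8), (2/41) = +1, and (2/41)^3 = +1. Now have (3/41).
41 ≡ 1 (mod 4), so quadratic reciprocity gives (3/41) = (41/3). Reduce: 41 ≡ 2 (mod 3). Now have (2/3).
Factor out 2: 2 = 2. Since 3 ≡ 3 (mod 8), (2/3) = -1. Now have -(1/3).
(1/3) = 1. Collecting the sign factors: -1.

-1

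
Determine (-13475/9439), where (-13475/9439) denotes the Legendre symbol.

1

(-13475/9439)
  = -(13475/9439)    [9439 ≡ 3 mod 4 ⇒ (-1/9439) = -1]
  = -(4036/9439)    [13475 ≡ 4036 mod 9439]
  = -(1009/9439)    [9439 ≡ 7 mod 8 ⇒ (2/9439)^2 = +1]
  = -(9439/1009)    [QR: 1009 ≡ 1 mod 4, sign kept]
  = -(358/1009)    [9439 ≡ 358 mod 1009]
  = -(179/1009)    [1009 ≡ 1 mod 8 ⇒ (2/1009) = +1]
  = -(1009/179)    [QR: 1009 ≡ 1 mod 4, sign kept]
  = -(114/179)    [1009 ≡ 114 mod 179]
  = (57/179)    [179 ≡ 3 mod 8 ⇒ (2/179) = -1]
  = (179/57)    [QR: 57 ≡ 1 mod 4, sign kept]
  = (8/57)    [179 ≡ 8 mod 57]
  = (1/57)    [57 ≡ 1 mod 8 ⇒ (2/57)^3 = +1]
  = 1    [(1/57) = 1]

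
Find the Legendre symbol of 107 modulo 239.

Both 107 ≡ 3 and 239 ≡ 3 (mod 4), so reciprocity gives (107/239) = -(239/107). Reduce: 239 ≡ 25 (mod 107). Now have -(25/107).
25 ≡ 1 (mod 4), so quadratic reciprocity gives (25/107) = (107/25). Reduce: 107 ≡ 7 (mod 25). Now have -(7/25).
25 ≡ 1 (mod 4), so quadratic reciprocity gives (7/25) = (25/7). Reduce: 25 ≡ 4 (mod 7). Now have -(4/7).
Factor out 2: 4 = 2^2. Since 7 ≡ 7 (mod 8), (2/7) = +1, and (2/7)^2 = +1. Now have -(1/7).
(1/7) = 1. Collecting the sign factors: -1.

-1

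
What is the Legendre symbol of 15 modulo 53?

1

53 ≡ 1 (mod 4), so quadratic reciprocity gives (15 / 53) = (53 / 15). Reduce: 53 ≡ 8 (mod 15). Now have (8 / 15).
Factor out 2: 8 = 2^3. Since 15 ≡ 7 (mod 8), (2 / 15) = +1, and (2 / 15)^3 = +1. Now have (1 / 15).
(1 / 15) = 1. Collecting the sign factors: 1.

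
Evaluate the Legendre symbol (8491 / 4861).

-1

Reduce the numerator: 8491 ≡ 3630 (mod 4861), so (8491 / 4861) = (3630 / 4861).
Factor out 2: 3630 = 2·1815. Since 4861 ≡ 5 (mod 8), (2 / 4861) = -1. Now have -(1815 / 4861).
4861 ≡ 1 (mod 4), so quadratic reciprocity gives (1815 / 4861) = (4861 / 1815). Reduce: 4861 ≡ 1231 (mod 1815). Now have -(1231 / 1815).
Both 1231 ≡ 3 and 1815 ≡ 3 (mod 4), so reciprocity gives (1231 / 1815) = -(1815 / 1231). Reduce: 1815 ≡ 584 (mod 1231). Now have (584 / 1231).
Factor out 2: 584 = 2^3·73. Since 1231 ≡ 7 (mod 8), (2 / 1231) = +1, and (2 / 1231)^3 = +1. Now have (73 / 1231).
73 ≡ 1 (mod 4), so quadratic reciprocity gives (73 / 1231) = (1231 / 73). Reduce: 1231 ≡ 63 (mod 73). Now have (63 / 73).
73 ≡ 1 (mod 4), so quadratic reciprocity gives (63 / 73) = (73 / 63). Reduce: 73 ≡ 10 (mod 63). Now have (10 / 63).
Factor out 2: 10 = 2·5. Since 63 ≡ 7 (mod 8), (2 / 63) = +1. Now have (5 / 63).
5 ≡ 1 (mod 4), so quadratic reciprocity gives (5 / 63) = (63 / 5). Reduce: 63 ≡ 3 (mod 5). Now have (3 / 5).
5 ≡ 1 (mod 4), so quadratic reciprocity gives (3 / 5) = (5 / 3). Reduce: 5 ≡ 2 (mod 3). Now have (2 / 3).
Factor out 2: 2 = 2. Since 3 ≡ 3 (mod 8), (2 / 3) = -1. Now have -(1 / 3).
(1 / 3) = 1. Collecting the sign factors: -1.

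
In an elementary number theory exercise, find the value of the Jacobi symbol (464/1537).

Factor out 2: 464 = 2^4·29. Since 1537 ≡ 1 (mod 8), (2/1537) = +1, and (2/1537)^4 = +1. Now have (29/1537).
29 ≡ 1 (mod 4), so quadratic reciprocity gives (29/1537) = (1537/29). Reduce: 1537 ≡ 0 (mod 29). Now have (0/29).
The numerator is now 0 with denominator 29 > 1: the symbol is 0.

0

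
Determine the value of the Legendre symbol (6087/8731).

-1

(6087/8731)
  = -(8731/6087)    [QR: both ≡ 3 mod 4, sign flips]
  = -(2644/6087)    [8731 ≡ 2644 mod 6087]
  = -(661/6087)    [6087 ≡ 7 mod 8 ⇒ (2/6087)^2 = +1]
  = -(6087/661)    [QR: 661 ≡ 1 mod 4, sign kept]
  = -(138/661)    [6087 ≡ 138 mod 661]
  = (69/661)    [661 ≡ 5 mod 8 ⇒ (2/661) = -1]
  = (661/69)    [QR: 69 ≡ 1 mod 4, sign kept]
  = (40/69)    [661 ≡ 40 mod 69]
  = -(5/69)    [69 ≡ 5 mod 8 ⇒ (2/69)^3 = -1]
  = -(69/5)    [QR: 5 ≡ 1 mod 4, sign kept]
  = -(4/5)    [69 ≡ 4 mod 5]
  = -(1/5)    [5 ≡ 5 mod 8 ⇒ (2/5)^2 = +1]
  = -1    [(1/5) = 1]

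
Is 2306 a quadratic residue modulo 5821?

(2306|5821)
  = -(1153|5821)    [5821 ≡ 5 mod 8 ⇒ (2|5821) = -1]
  = -(5821|1153)    [QR: 1153 ≡ 1 mod 4, sign kept]
  = -(56|1153)    [5821 ≡ 56 mod 1153]
  = -(7|1153)    [1153 ≡ 1 mod 8 ⇒ (2|1153)^3 = +1]
  = -(1153|7)    [QR: 1153 ≡ 1 mod 4, sign kept]
  = -(5|7)    [1153 ≡ 5 mod 7]
  = -(7|5)    [QR: 5 ≡ 1 mod 4, sign kept]
  = -(2|5)    [7 ≡ 2 mod 5]
  = (1|5)    [5 ≡ 5 mod 8 ⇒ (2|5) = -1]
  = 1    [(1|5) = 1]
The Legendre symbol is 1, so x^2 ≡ 2306 (mod 5821) has solution.

yes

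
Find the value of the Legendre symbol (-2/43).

1

Reduce the numerator: -2 ≡ 41 (mod 43), so (-2/43) = (41/43).
41 ≡ 1 (mod 4), so quadratic reciprocity gives (41/43) = (43/41). Reduce: 43 ≡ 2 (mod 41). Now have (2/41).
Factor out 2: 2 = 2. Since 41 ≡ 1 (mod 8), (2/41) = +1. Now have (1/41).
(1/41) = 1. Collecting the sign factors: 1.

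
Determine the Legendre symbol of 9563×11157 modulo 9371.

By multiplicativity, (9563·11157 / 9371) = (9563 / 9371)·(11157 / 9371).
First factor (9563 / 9371):
(9563 / 9371)
  = (192 / 9371)    [9563 ≡ 192 mod 9371]
  = (3 / 9371)    [9371 ≡ 3 mod 8 ⇒ (2 / 9371)^6 = +1]
  = -(9371 / 3)    [QR: both ≡ 3 mod 4, sign flips]
  = -(2 / 3)    [9371 ≡ 2 mod 3]
  = (1 / 3)    [3 ≡ 3 mod 8 ⇒ (2 / 3) = -1]
  = 1    [(1 / 3) = 1]
Second factor (11157 / 9371):
(11157 / 9371)
  = (1786 / 9371)    [11157 ≡ 1786 mod 9371]
  = -(893 / 9371)    [9371 ≡ 3 mod 8 ⇒ (2 / 9371) = -1]
  = -(9371 / 893)    [QR: 893 ≡ 1 mod 4, sign kept]
  = -(441 / 893)    [9371 ≡ 441 mod 893]
  = -(893 / 441)    [QR: 441 ≡ 1 mod 4, sign kept]
  = -(11 / 441)    [893 ≡ 11 mod 441]
  = -(441 / 11)    [QR: 441 ≡ 1 mod 4, sign kept]
  = -(1 / 11)    [441 ≡ 1 mod 11]
  = -1    [(1 / 11) = 1]
Product: (1)·(-1) = -1.

-1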